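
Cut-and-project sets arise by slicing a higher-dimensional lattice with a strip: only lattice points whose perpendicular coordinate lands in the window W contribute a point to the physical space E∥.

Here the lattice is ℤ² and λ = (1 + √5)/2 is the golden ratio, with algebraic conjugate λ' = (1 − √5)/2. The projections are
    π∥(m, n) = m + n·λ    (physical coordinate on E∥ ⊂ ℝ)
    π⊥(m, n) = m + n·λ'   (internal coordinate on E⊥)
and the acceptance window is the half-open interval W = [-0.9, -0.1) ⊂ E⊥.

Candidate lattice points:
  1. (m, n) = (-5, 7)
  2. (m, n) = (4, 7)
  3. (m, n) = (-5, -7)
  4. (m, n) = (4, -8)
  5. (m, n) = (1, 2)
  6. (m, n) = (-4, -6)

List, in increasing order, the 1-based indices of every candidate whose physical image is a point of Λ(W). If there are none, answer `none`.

2, 3, 5, 6

λ' = (1−√5)/2 ≈ -0.618034.
[1] lift (-5,7): star map gives -9.326238; window check -0.9 ≤ -9.326238 < -0.1 is false → out
[2] lift (4,7): star map gives -0.326238; window check -0.9 ≤ -0.326238 < -0.1 is true → IN Λ
[3] lift (-5,-7): star map gives -0.673762; window check -0.9 ≤ -0.673762 < -0.1 is true → IN Λ
[4] lift (4,-8): star map gives 8.944272; window check -0.9 ≤ 8.944272 < -0.1 is false → out
[5] lift (1,2): star map gives -0.236068; window check -0.9 ≤ -0.236068 < -0.1 is true → IN Λ
[6] lift (-4,-6): star map gives -0.291796; window check -0.9 ≤ -0.291796 < -0.1 is true → IN Λ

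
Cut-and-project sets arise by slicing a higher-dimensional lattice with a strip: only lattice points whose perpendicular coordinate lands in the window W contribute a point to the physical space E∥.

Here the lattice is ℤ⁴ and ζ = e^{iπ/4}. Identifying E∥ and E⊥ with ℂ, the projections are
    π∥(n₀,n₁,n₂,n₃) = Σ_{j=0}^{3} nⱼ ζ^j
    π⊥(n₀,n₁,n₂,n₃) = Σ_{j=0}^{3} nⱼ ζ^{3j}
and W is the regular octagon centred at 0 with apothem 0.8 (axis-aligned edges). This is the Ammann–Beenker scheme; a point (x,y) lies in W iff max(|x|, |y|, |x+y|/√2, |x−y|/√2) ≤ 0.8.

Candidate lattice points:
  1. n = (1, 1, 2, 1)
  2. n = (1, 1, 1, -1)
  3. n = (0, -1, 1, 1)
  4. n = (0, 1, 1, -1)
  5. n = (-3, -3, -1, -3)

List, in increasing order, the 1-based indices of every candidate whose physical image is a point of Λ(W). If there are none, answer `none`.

Internal map: ζ^{3j} for j=0..3 gives (1,0), (−√2/2,√2/2), (0,−1), (√2/2,√2/2).
#1 (1, 1, 2, 1): internal (1.000000, -0.585786); octagon support 1.121320 vs apothem 0.8 → ∉ W
#2 (1, 1, 1, -1): internal (-0.414214, -1.000000); octagon support 1.000000 vs apothem 0.8 → ∉ W
#3 (0, -1, 1, 1): internal (1.414214, -1.000000); octagon support 1.707107 vs apothem 0.8 → ∉ W
#4 (0, 1, 1, -1): internal (-1.414214, -1.000000); octagon support 1.707107 vs apothem 0.8 → ∉ W
#5 (-3, -3, -1, -3): internal (-3.000000, -3.242641); octagon support 4.414214 vs apothem 0.8 → ∉ W

none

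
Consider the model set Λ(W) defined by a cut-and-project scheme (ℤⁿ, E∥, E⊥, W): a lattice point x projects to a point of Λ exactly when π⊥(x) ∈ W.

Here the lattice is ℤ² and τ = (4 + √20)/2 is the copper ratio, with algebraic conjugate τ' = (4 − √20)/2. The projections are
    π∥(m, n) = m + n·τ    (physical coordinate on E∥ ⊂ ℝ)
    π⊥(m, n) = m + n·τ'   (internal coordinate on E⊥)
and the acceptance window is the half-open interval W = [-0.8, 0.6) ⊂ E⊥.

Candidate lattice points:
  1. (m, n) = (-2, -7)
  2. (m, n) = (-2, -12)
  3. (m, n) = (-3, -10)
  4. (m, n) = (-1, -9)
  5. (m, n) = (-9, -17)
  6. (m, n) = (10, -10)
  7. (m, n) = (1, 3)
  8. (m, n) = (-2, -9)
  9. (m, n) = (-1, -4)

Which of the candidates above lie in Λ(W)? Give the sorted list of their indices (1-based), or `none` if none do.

1, 3, 7, 8, 9

Compute τ' = (4−√20)/2 = -0.23607, so π⊥(m,n) = m -0.23607·n.
candidate 1: (m,n)=(-2,-7) → π∥ = -2-7·τ ≈ -31.65248, π⊥ = -2-7·τ' ≈ -0.34752 ∈ [-0.8, 0.6) ⇒ IN Λ
candidate 2: (m,n)=(-2,-12) → π∥ = -2-12·τ ≈ -52.83282, π⊥ = -2-12·τ' ≈ 0.83282 ∉ [-0.8, 0.6) ⇒ out
candidate 3: (m,n)=(-3,-10) → π∥ = -3-10·τ ≈ -45.36068, π⊥ = -3-10·τ' ≈ -0.63932 ∈ [-0.8, 0.6) ⇒ IN Λ
candidate 4: (m,n)=(-1,-9) → π∥ = -1-9·τ ≈ -39.12461, π⊥ = -1-9·τ' ≈ 1.12461 ∉ [-0.8, 0.6) ⇒ out
candidate 5: (m,n)=(-9,-17) → π∥ = -9-17·τ ≈ -81.01316, π⊥ = -9-17·τ' ≈ -4.98684 ∉ [-0.8, 0.6) ⇒ out
candidate 6: (m,n)=(10,-10) → π∥ = 10-10·τ ≈ -32.36068, π⊥ = 10-10·τ' ≈ 12.36068 ∉ [-0.8, 0.6) ⇒ out
candidate 7: (m,n)=(1,3) → π∥ = 1+3·τ ≈ 13.70820, π⊥ = 1+3·τ' ≈ 0.29180 ∈ [-0.8, 0.6) ⇒ IN Λ
candidate 8: (m,n)=(-2,-9) → π∥ = -2-9·τ ≈ -40.12461, π⊥ = -2-9·τ' ≈ 0.12461 ∈ [-0.8, 0.6) ⇒ IN Λ
candidate 9: (m,n)=(-1,-4) → π∥ = -1-4·τ ≈ -17.94427, π⊥ = -1-4·τ' ≈ -0.05573 ∈ [-0.8, 0.6) ⇒ IN Λ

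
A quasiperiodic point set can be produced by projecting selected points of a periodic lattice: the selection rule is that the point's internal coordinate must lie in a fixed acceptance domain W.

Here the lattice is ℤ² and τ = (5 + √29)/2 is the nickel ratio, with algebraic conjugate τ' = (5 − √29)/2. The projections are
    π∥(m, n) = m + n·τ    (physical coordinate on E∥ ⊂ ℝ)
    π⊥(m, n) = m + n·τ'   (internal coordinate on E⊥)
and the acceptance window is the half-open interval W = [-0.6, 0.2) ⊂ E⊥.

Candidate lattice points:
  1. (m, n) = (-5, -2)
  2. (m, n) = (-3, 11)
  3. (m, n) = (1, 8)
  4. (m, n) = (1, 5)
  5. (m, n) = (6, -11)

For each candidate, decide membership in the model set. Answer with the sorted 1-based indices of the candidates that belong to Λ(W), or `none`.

3, 4

Numerically τ ≈ 5.19258 and τ' = −1/τ ≈ -0.19258.
#1 (-5,-2): internal coord -5 + (-2)·τ' = -4.61484; -4.61484 ∉ [-0.6, 0.2) → out
#2 (-3,11): internal coord -3 + (11)·τ' = -5.11841; -5.11841 ∉ [-0.6, 0.2) → out
#3 (1,8): internal coord 1 + (8)·τ' = -0.54066; -0.54066 ∈ [-0.6, 0.2) → IN Λ
#4 (1,5): internal coord 1 + (5)·τ' = +0.03709; +0.03709 ∈ [-0.6, 0.2) → IN Λ
#5 (6,-11): internal coord 6 + (-11)·τ' = +8.11841; +8.11841 ∉ [-0.6, 0.2) → out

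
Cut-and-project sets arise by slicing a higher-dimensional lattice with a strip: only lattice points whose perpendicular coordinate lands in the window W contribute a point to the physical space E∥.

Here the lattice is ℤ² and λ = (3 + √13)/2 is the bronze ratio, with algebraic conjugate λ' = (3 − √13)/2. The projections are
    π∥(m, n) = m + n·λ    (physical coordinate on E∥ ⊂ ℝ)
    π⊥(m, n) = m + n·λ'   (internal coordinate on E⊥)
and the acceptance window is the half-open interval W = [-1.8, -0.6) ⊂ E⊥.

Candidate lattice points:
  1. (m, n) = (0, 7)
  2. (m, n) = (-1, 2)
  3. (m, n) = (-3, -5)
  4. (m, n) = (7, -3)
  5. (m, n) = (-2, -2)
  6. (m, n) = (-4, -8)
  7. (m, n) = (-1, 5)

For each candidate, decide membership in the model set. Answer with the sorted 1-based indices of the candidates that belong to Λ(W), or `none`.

2, 3, 5, 6

Numerically λ ≈ 3.3028 and λ' = −1/λ ≈ -0.3028.
#1 (0,7): internal coord 0 + (7)·λ' = -2.1194; -2.1194 ∉ [-1.8, -0.6) → out
#2 (-1,2): internal coord -1 + (2)·λ' = -1.6056; -1.6056 ∈ [-1.8, -0.6) → IN Λ
#3 (-3,-5): internal coord -3 + (-5)·λ' = -1.4861; -1.4861 ∈ [-1.8, -0.6) → IN Λ
#4 (7,-3): internal coord 7 + (-3)·λ' = +7.9083; +7.9083 ∉ [-1.8, -0.6) → out
#5 (-2,-2): internal coord -2 + (-2)·λ' = -1.3944; -1.3944 ∈ [-1.8, -0.6) → IN Λ
#6 (-4,-8): internal coord -4 + (-8)·λ' = -1.5778; -1.5778 ∈ [-1.8, -0.6) → IN Λ
#7 (-1,5): internal coord -1 + (5)·λ' = -2.5139; -2.5139 ∉ [-1.8, -0.6) → out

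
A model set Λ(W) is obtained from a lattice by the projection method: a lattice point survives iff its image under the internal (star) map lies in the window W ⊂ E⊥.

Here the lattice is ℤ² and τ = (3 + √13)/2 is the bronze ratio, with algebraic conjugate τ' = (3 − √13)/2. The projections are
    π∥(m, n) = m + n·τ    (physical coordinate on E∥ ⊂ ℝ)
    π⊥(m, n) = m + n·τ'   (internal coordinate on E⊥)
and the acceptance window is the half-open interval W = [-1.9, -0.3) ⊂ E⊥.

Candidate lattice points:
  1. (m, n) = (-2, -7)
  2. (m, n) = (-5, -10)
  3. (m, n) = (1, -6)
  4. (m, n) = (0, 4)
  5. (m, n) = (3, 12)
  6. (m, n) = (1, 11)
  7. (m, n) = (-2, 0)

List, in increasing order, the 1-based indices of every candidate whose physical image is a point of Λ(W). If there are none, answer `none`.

4, 5

Compute τ' = (3−√13)/2 = -0.302776, so π⊥(m,n) = m -0.302776·n.
[1] lift (-2,-7): star map gives 0.119429; window check -1.9 ≤ 0.119429 < -0.3 is false → out
[2] lift (-5,-10): star map gives -1.972244; window check -1.9 ≤ -1.972244 < -0.3 is false → out
[3] lift (1,-6): star map gives 2.816654; window check -1.9 ≤ 2.816654 < -0.3 is false → out
[4] lift (0,4): star map gives -1.211103; window check -1.9 ≤ -1.211103 < -0.3 is true → IN Λ
[5] lift (3,12): star map gives -0.633308; window check -1.9 ≤ -0.633308 < -0.3 is true → IN Λ
[6] lift (1,11): star map gives -2.330532; window check -1.9 ≤ -2.330532 < -0.3 is false → out
[7] lift (-2,0): star map gives -2.000000; window check -1.9 ≤ -2.000000 < -0.3 is false → out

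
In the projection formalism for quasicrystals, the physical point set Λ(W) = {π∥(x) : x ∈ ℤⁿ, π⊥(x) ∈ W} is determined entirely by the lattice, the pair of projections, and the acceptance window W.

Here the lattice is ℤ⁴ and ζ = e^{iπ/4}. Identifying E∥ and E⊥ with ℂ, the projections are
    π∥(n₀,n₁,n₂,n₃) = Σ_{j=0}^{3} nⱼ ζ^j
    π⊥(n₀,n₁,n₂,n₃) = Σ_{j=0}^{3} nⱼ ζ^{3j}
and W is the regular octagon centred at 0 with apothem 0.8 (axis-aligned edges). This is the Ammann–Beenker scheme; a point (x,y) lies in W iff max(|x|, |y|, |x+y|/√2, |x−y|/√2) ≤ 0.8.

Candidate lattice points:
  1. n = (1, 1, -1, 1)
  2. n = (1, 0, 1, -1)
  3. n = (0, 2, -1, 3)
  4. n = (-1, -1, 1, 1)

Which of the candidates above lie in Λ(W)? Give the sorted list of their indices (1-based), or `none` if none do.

none

π⊥(n) = n₀ + n₁ζ³ + n₂ζ⁶ + n₃ζ⁹ where ζ = e^{iπ/4}.
candidate 1: n = (1, 1, -1, 1) → π⊥ ≈ (+1.00000, +2.41421); max(|x|,|y|,|x±y|/√2) = 2.41421 > 0.8 ⇒ ∉ W
candidate 2: n = (1, 0, 1, -1) → π⊥ ≈ (+0.29289, -1.70711); max(|x|,|y|,|x±y|/√2) = 1.70711 > 0.8 ⇒ ∉ W
candidate 3: n = (0, 2, -1, 3) → π⊥ ≈ (+0.70711, +4.53553); max(|x|,|y|,|x±y|/√2) = 4.53553 > 0.8 ⇒ ∉ W
candidate 4: n = (-1, -1, 1, 1) → π⊥ ≈ (+0.41421, -1.00000); max(|x|,|y|,|x±y|/√2) = 1.00000 > 0.8 ⇒ ∉ W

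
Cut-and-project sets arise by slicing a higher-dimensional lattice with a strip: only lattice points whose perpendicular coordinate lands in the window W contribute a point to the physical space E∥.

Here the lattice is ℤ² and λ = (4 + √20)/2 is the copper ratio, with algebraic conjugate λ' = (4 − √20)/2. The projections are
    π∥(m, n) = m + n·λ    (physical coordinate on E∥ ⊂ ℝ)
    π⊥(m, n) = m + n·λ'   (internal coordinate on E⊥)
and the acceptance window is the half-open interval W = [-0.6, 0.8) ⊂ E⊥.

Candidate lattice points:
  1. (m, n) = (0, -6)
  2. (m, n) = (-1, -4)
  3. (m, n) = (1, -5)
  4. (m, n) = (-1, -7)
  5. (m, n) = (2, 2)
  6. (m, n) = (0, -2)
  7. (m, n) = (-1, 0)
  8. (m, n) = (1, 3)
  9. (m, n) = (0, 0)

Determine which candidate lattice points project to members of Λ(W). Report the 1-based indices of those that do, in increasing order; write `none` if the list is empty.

λ' = (4−√20)/2 ≈ -0.236068.
[1] lift (0,-6): star map gives 1.416408; window check -0.6 ≤ 1.416408 < 0.8 is false → out
[2] lift (-1,-4): star map gives -0.055728; window check -0.6 ≤ -0.055728 < 0.8 is true → IN Λ
[3] lift (1,-5): star map gives 2.180340; window check -0.6 ≤ 2.180340 < 0.8 is false → out
[4] lift (-1,-7): star map gives 0.652476; window check -0.6 ≤ 0.652476 < 0.8 is true → IN Λ
[5] lift (2,2): star map gives 1.527864; window check -0.6 ≤ 1.527864 < 0.8 is false → out
[6] lift (0,-2): star map gives 0.472136; window check -0.6 ≤ 0.472136 < 0.8 is true → IN Λ
[7] lift (-1,0): star map gives -1.000000; window check -0.6 ≤ -1.000000 < 0.8 is false → out
[8] lift (1,3): star map gives 0.291796; window check -0.6 ≤ 0.291796 < 0.8 is true → IN Λ
[9] lift (0,0): star map gives 0.000000; window check -0.6 ≤ 0.000000 < 0.8 is true → IN Λ

2, 4, 6, 8, 9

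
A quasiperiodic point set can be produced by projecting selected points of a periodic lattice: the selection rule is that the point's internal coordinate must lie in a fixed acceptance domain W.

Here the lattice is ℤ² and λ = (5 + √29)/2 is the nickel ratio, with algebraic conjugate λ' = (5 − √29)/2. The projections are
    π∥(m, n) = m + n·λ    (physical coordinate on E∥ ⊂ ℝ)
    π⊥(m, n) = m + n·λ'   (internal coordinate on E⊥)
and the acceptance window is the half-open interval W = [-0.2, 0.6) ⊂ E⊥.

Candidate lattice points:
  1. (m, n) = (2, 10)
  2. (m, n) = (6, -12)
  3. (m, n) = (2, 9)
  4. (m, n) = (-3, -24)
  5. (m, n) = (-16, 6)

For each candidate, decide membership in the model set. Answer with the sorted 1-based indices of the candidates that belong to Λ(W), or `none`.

1, 3

Numerically λ ≈ 5.1926 and λ' = −1/λ ≈ -0.1926.
candidate 1: (m,n)=(2,10) → π∥ = 2+10·λ ≈ 53.9258, π⊥ = 2+10·λ' ≈ 0.0742 ∈ [-0.2, 0.6) ⇒ IN Λ
candidate 2: (m,n)=(6,-12) → π∥ = 6-12·λ ≈ -56.3110, π⊥ = 6-12·λ' ≈ 8.3110 ∉ [-0.2, 0.6) ⇒ out
candidate 3: (m,n)=(2,9) → π∥ = 2+9·λ ≈ 48.7332, π⊥ = 2+9·λ' ≈ 0.2668 ∈ [-0.2, 0.6) ⇒ IN Λ
candidate 4: (m,n)=(-3,-24) → π∥ = -3-24·λ ≈ -127.6220, π⊥ = -3-24·λ' ≈ 1.6220 ∉ [-0.2, 0.6) ⇒ out
candidate 5: (m,n)=(-16,6) → π∥ = -16+6·λ ≈ 15.1555, π⊥ = -16+6·λ' ≈ -17.1555 ∉ [-0.2, 0.6) ⇒ out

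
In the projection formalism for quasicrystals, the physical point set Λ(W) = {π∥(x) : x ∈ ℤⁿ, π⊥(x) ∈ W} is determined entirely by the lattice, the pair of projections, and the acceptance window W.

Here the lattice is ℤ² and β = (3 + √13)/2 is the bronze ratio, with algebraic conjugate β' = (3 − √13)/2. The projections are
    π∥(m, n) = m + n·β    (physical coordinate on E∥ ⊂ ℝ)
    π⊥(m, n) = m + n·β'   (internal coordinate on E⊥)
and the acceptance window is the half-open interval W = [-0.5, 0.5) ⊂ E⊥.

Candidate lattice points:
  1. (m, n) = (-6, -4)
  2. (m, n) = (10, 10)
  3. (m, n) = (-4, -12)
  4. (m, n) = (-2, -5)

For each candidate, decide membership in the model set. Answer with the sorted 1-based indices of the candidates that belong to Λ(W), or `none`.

3, 4

Compute β' = (3−√13)/2 = -0.3028, so π⊥(m,n) = m -0.3028·n.
candidate 1: (m,n)=(-6,-4) → π∥ = -6-4·β ≈ -19.2111, π⊥ = -6-4·β' ≈ -4.7889 ∉ [-0.5, 0.5) ⇒ out
candidate 2: (m,n)=(10,10) → π∥ = 10+10·β ≈ 43.0278, π⊥ = 10+10·β' ≈ 6.9722 ∉ [-0.5, 0.5) ⇒ out
candidate 3: (m,n)=(-4,-12) → π∥ = -4-12·β ≈ -43.6333, π⊥ = -4-12·β' ≈ -0.3667 ∈ [-0.5, 0.5) ⇒ IN Λ
candidate 4: (m,n)=(-2,-5) → π∥ = -2-5·β ≈ -18.5139, π⊥ = -2-5·β' ≈ -0.4861 ∈ [-0.5, 0.5) ⇒ IN Λ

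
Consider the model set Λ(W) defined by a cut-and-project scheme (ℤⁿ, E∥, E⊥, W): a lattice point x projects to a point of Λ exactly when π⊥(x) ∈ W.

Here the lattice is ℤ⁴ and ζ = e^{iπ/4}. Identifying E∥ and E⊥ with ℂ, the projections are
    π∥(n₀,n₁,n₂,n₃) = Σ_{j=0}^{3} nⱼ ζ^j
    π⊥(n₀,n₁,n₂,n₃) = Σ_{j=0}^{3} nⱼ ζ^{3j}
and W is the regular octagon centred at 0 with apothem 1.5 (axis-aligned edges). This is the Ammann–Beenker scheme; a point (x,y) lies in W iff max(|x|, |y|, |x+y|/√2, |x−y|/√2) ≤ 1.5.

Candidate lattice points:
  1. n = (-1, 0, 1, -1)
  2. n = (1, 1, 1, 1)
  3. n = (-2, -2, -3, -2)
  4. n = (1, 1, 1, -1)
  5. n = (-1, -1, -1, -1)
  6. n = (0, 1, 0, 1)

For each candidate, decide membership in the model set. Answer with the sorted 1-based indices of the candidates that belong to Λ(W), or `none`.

2, 4, 5, 6

Internal map: ζ^{3j} for j=0..3 gives (1,0), (−√2/2,√2/2), (0,−1), (√2/2,√2/2).
#1 (-1, 0, 1, -1): internal (-1.70711, -1.70711); octagon support 2.41421 vs apothem 1.5 → ∉ W
#2 (1, 1, 1, 1): internal (1.00000, 0.41421); octagon support 1.00000 vs apothem 1.5 → ∈ W
#3 (-2, -2, -3, -2): internal (-2.00000, 0.17157); octagon support 2.00000 vs apothem 1.5 → ∉ W
#4 (1, 1, 1, -1): internal (-0.41421, -1.00000); octagon support 1.00000 vs apothem 1.5 → ∈ W
#5 (-1, -1, -1, -1): internal (-1.00000, -0.41421); octagon support 1.00000 vs apothem 1.5 → ∈ W
#6 (0, 1, 0, 1): internal (0.00000, 1.41421); octagon support 1.41421 vs apothem 1.5 → ∈ W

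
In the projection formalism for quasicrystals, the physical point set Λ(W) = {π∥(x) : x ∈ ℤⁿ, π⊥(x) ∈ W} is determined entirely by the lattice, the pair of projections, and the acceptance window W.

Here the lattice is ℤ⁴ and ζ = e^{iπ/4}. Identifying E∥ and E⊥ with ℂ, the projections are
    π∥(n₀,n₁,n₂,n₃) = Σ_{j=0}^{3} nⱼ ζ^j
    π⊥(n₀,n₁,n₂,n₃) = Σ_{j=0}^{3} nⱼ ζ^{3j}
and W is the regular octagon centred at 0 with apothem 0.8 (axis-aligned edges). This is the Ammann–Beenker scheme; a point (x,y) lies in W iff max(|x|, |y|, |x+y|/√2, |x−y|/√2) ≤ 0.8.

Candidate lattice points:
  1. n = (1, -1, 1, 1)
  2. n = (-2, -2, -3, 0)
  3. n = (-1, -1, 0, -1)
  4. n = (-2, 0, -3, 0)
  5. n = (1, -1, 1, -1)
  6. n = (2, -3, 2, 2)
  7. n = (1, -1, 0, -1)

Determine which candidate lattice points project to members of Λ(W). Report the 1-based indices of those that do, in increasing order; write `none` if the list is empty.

π⊥(n) = n₀ + n₁ζ³ + n₂ζ⁶ + n₃ζ⁹ where ζ = e^{iπ/4}.
candidate 1: n = (1, -1, 1, 1) → π⊥ ≈ (+2.41421, -1.00000); max(|x|,|y|,|x±y|/√2) = 2.41421 > 0.8 ⇒ ∉ W
candidate 2: n = (-2, -2, -3, 0) → π⊥ ≈ (-0.58579, +1.58579); max(|x|,|y|,|x±y|/√2) = 1.58579 > 0.8 ⇒ ∉ W
candidate 3: n = (-1, -1, 0, -1) → π⊥ ≈ (-1.00000, -1.41421); max(|x|,|y|,|x±y|/√2) = 1.70711 > 0.8 ⇒ ∉ W
candidate 4: n = (-2, 0, -3, 0) → π⊥ ≈ (-2.00000, +3.00000); max(|x|,|y|,|x±y|/√2) = 3.53553 > 0.8 ⇒ ∉ W
candidate 5: n = (1, -1, 1, -1) → π⊥ ≈ (+1.00000, -2.41421); max(|x|,|y|,|x±y|/√2) = 2.41421 > 0.8 ⇒ ∉ W
candidate 6: n = (2, -3, 2, 2) → π⊥ ≈ (+5.53553, -2.70711); max(|x|,|y|,|x±y|/√2) = 5.82843 > 0.8 ⇒ ∉ W
candidate 7: n = (1, -1, 0, -1) → π⊥ ≈ (+1.00000, -1.41421); max(|x|,|y|,|x±y|/√2) = 1.70711 > 0.8 ⇒ ∉ W

none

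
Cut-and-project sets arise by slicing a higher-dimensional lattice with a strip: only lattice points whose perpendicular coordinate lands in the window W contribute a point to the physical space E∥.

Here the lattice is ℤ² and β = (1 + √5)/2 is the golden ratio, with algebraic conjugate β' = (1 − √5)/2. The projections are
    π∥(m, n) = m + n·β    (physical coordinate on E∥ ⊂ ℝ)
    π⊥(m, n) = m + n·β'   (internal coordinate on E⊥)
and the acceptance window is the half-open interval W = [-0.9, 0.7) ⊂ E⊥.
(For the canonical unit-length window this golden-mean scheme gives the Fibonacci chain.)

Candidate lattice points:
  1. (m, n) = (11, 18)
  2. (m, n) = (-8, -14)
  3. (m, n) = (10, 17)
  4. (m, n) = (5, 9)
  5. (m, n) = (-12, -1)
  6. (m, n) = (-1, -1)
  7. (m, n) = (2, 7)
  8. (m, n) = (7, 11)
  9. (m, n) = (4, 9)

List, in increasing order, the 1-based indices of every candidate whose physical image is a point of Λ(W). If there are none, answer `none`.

1, 2, 3, 4, 6, 8

Numerically β ≈ 1.618034 and β' = −1/β ≈ -0.618034.
candidate 1: (m,n)=(11,18) → π∥ = 11+18·β ≈ 40.124612, π⊥ = 11+18·β' ≈ -0.124612 ∈ [-0.9, 0.7) ⇒ IN Λ
candidate 2: (m,n)=(-8,-14) → π∥ = -8-14·β ≈ -30.652476, π⊥ = -8-14·β' ≈ 0.652476 ∈ [-0.9, 0.7) ⇒ IN Λ
candidate 3: (m,n)=(10,17) → π∥ = 10+17·β ≈ 37.506578, π⊥ = 10+17·β' ≈ -0.506578 ∈ [-0.9, 0.7) ⇒ IN Λ
candidate 4: (m,n)=(5,9) → π∥ = 5+9·β ≈ 19.562306, π⊥ = 5+9·β' ≈ -0.562306 ∈ [-0.9, 0.7) ⇒ IN Λ
candidate 5: (m,n)=(-12,-1) → π∥ = -12-1·β ≈ -13.618034, π⊥ = -12-1·β' ≈ -11.381966 ∉ [-0.9, 0.7) ⇒ out
candidate 6: (m,n)=(-1,-1) → π∥ = -1-1·β ≈ -2.618034, π⊥ = -1-1·β' ≈ -0.381966 ∈ [-0.9, 0.7) ⇒ IN Λ
candidate 7: (m,n)=(2,7) → π∥ = 2+7·β ≈ 13.326238, π⊥ = 2+7·β' ≈ -2.326238 ∉ [-0.9, 0.7) ⇒ out
candidate 8: (m,n)=(7,11) → π∥ = 7+11·β ≈ 24.798374, π⊥ = 7+11·β' ≈ 0.201626 ∈ [-0.9, 0.7) ⇒ IN Λ
candidate 9: (m,n)=(4,9) → π∥ = 4+9·β ≈ 18.562306, π⊥ = 4+9·β' ≈ -1.562306 ∉ [-0.9, 0.7) ⇒ out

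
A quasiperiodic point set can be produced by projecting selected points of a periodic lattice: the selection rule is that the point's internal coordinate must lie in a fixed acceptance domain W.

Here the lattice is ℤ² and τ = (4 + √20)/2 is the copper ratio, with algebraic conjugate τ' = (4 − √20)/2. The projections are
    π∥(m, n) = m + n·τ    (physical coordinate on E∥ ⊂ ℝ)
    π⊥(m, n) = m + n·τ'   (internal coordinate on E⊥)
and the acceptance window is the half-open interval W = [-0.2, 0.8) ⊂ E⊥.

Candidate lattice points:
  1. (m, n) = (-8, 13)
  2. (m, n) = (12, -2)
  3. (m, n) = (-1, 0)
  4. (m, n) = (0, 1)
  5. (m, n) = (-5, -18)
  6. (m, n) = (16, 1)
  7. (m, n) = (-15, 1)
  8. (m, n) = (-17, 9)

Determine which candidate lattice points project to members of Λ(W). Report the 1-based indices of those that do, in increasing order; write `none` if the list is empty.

Numerically τ ≈ 4.2361 and τ' = −1/τ ≈ -0.2361.
[1] lift (-8,13): star map gives -11.0689; window check -0.2 ≤ -11.0689 < 0.8 is false → out
[2] lift (12,-2): star map gives 12.4721; window check -0.2 ≤ 12.4721 < 0.8 is false → out
[3] lift (-1,0): star map gives -1.0000; window check -0.2 ≤ -1.0000 < 0.8 is false → out
[4] lift (0,1): star map gives -0.2361; window check -0.2 ≤ -0.2361 < 0.8 is false → out
[5] lift (-5,-18): star map gives -0.7508; window check -0.2 ≤ -0.7508 < 0.8 is false → out
[6] lift (16,1): star map gives 15.7639; window check -0.2 ≤ 15.7639 < 0.8 is false → out
[7] lift (-15,1): star map gives -15.2361; window check -0.2 ≤ -15.2361 < 0.8 is false → out
[8] lift (-17,9): star map gives -19.1246; window check -0.2 ≤ -19.1246 < 0.8 is false → out

none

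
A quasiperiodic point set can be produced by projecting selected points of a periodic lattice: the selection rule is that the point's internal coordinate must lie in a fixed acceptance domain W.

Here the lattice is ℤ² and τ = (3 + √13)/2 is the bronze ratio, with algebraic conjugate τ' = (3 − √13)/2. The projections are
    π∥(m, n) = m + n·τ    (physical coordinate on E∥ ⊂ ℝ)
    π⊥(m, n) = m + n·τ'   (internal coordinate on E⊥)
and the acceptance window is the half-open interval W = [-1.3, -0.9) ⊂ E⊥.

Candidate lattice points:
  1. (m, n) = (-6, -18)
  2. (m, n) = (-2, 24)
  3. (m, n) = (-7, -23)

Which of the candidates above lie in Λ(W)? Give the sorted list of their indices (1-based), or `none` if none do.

none

τ' = (3−√13)/2 ≈ -0.302776.
[1] lift (-6,-18): star map gives -0.550039; window check -1.3 ≤ -0.550039 < -0.9 is false → out
[2] lift (-2,24): star map gives -9.266615; window check -1.3 ≤ -9.266615 < -0.9 is false → out
[3] lift (-7,-23): star map gives -0.036160; window check -1.3 ≤ -0.036160 < -0.9 is false → out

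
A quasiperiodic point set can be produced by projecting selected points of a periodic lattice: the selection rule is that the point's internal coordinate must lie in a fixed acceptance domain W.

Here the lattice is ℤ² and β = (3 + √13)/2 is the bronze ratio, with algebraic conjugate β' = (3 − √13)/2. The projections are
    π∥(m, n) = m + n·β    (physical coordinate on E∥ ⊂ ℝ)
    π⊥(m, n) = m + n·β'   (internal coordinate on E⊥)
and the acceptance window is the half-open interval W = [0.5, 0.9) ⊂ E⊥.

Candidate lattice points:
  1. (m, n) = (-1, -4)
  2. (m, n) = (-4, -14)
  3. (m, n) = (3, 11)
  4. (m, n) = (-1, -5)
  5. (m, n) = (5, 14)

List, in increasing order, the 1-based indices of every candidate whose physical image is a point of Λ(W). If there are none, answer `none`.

4, 5

Compute β' = (3−√13)/2 = -0.302776, so π⊥(m,n) = m -0.302776·n.
[1] lift (-1,-4): star map gives 0.211103; window check 0.5 ≤ 0.211103 < 0.9 is false → out
[2] lift (-4,-14): star map gives 0.238859; window check 0.5 ≤ 0.238859 < 0.9 is false → out
[3] lift (3,11): star map gives -0.330532; window check 0.5 ≤ -0.330532 < 0.9 is false → out
[4] lift (-1,-5): star map gives 0.513878; window check 0.5 ≤ 0.513878 < 0.9 is true → IN Λ
[5] lift (5,14): star map gives 0.761141; window check 0.5 ≤ 0.761141 < 0.9 is true → IN Λ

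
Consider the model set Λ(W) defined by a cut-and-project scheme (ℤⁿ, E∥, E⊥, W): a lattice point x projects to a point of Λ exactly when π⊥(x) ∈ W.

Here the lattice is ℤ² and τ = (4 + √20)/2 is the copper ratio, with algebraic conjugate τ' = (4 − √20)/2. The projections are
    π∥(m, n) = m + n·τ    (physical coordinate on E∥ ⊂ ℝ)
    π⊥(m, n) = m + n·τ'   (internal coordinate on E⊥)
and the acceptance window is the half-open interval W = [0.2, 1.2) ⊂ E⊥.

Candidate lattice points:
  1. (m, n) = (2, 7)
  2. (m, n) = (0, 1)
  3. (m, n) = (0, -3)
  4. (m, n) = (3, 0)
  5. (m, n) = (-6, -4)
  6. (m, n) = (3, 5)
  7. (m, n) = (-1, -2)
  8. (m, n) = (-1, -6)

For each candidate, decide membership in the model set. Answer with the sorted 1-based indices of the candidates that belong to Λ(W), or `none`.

Compute τ' = (4−√20)/2 = -0.236068, so π⊥(m,n) = m -0.236068·n.
#1 (2,7): internal coord 2 + (7)·τ' = +0.347524; +0.347524 ∈ [0.2, 1.2) → IN Λ
#2 (0,1): internal coord 0 + (1)·τ' = -0.236068; -0.236068 ∉ [0.2, 1.2) → out
#3 (0,-3): internal coord 0 + (-3)·τ' = +0.708204; +0.708204 ∈ [0.2, 1.2) → IN Λ
#4 (3,0): internal coord 3 + (0)·τ' = +3.000000; +3.000000 ∉ [0.2, 1.2) → out
#5 (-6,-4): internal coord -6 + (-4)·τ' = -5.055728; -5.055728 ∉ [0.2, 1.2) → out
#6 (3,5): internal coord 3 + (5)·τ' = +1.819660; +1.819660 ∉ [0.2, 1.2) → out
#7 (-1,-2): internal coord -1 + (-2)·τ' = -0.527864; -0.527864 ∉ [0.2, 1.2) → out
#8 (-1,-6): internal coord -1 + (-6)·τ' = +0.416408; +0.416408 ∈ [0.2, 1.2) → IN Λ

1, 3, 8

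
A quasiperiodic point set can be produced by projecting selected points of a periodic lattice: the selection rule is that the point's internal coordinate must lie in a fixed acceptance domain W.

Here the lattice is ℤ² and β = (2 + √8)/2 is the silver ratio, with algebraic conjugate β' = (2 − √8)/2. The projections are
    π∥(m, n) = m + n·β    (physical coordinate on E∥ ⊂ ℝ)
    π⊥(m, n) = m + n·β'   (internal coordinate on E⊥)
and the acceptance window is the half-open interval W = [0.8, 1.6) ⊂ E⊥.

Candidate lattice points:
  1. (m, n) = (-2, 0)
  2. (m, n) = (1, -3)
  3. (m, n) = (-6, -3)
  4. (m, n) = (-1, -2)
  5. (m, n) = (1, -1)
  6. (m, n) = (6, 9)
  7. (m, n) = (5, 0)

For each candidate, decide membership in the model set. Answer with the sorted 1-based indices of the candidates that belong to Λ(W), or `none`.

5

Compute β' = (2−√8)/2 = -0.41421, so π⊥(m,n) = m -0.41421·n.
candidate 1: (m,n)=(-2,0) → π∥ = -2+0·β ≈ -2.00000, π⊥ = -2+0·β' ≈ -2.00000 ∉ [0.8, 1.6) ⇒ out
candidate 2: (m,n)=(1,-3) → π∥ = 1-3·β ≈ -6.24264, π⊥ = 1-3·β' ≈ 2.24264 ∉ [0.8, 1.6) ⇒ out
candidate 3: (m,n)=(-6,-3) → π∥ = -6-3·β ≈ -13.24264, π⊥ = -6-3·β' ≈ -4.75736 ∉ [0.8, 1.6) ⇒ out
candidate 4: (m,n)=(-1,-2) → π∥ = -1-2·β ≈ -5.82843, π⊥ = -1-2·β' ≈ -0.17157 ∉ [0.8, 1.6) ⇒ out
candidate 5: (m,n)=(1,-1) → π∥ = 1-1·β ≈ -1.41421, π⊥ = 1-1·β' ≈ 1.41421 ∈ [0.8, 1.6) ⇒ IN Λ
candidate 6: (m,n)=(6,9) → π∥ = 6+9·β ≈ 27.72792, π⊥ = 6+9·β' ≈ 2.27208 ∉ [0.8, 1.6) ⇒ out
candidate 7: (m,n)=(5,0) → π∥ = 5+0·β ≈ 5.00000, π⊥ = 5+0·β' ≈ 5.00000 ∉ [0.8, 1.6) ⇒ out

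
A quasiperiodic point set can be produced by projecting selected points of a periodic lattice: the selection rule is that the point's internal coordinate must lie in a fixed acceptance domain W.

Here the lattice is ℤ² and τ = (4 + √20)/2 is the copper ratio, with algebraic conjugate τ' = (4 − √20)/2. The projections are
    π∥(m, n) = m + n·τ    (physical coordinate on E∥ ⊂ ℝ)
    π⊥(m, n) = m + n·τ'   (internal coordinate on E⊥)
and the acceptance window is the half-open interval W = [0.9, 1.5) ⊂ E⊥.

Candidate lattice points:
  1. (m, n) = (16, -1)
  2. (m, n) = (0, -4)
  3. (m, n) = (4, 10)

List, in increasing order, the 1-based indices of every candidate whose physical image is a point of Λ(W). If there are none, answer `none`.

Compute τ' = (4−√20)/2 = -0.236068, so π⊥(m,n) = m -0.236068·n.
candidate 1: (m,n)=(16,-1) → π∥ = 16-1·τ ≈ 11.763932, π⊥ = 16-1·τ' ≈ 16.236068 ∉ [0.9, 1.5) ⇒ out
candidate 2: (m,n)=(0,-4) → π∥ = 0-4·τ ≈ -16.944272, π⊥ = 0-4·τ' ≈ 0.944272 ∈ [0.9, 1.5) ⇒ IN Λ
candidate 3: (m,n)=(4,10) → π∥ = 4+10·τ ≈ 46.360680, π⊥ = 4+10·τ' ≈ 1.639320 ∉ [0.9, 1.5) ⇒ out

2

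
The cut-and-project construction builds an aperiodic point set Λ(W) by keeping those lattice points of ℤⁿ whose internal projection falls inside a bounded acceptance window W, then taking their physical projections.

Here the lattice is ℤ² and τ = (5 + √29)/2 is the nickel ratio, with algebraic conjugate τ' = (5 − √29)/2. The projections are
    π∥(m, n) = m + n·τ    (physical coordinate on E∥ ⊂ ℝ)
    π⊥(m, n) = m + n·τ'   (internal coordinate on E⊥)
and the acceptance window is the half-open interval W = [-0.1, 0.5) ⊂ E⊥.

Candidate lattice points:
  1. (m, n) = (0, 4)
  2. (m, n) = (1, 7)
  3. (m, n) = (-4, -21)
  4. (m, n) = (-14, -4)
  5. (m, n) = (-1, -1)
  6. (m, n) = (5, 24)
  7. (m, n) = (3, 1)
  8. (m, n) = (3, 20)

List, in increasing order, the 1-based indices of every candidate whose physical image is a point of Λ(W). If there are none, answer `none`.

3, 6

Numerically τ ≈ 5.1926 and τ' = −1/τ ≈ -0.1926.
candidate 1: (m,n)=(0,4) → π∥ = 0+4·τ ≈ 20.7703, π⊥ = 0+4·τ' ≈ -0.7703 ∉ [-0.1, 0.5) ⇒ out
candidate 2: (m,n)=(1,7) → π∥ = 1+7·τ ≈ 37.3481, π⊥ = 1+7·τ' ≈ -0.3481 ∉ [-0.1, 0.5) ⇒ out
candidate 3: (m,n)=(-4,-21) → π∥ = -4-21·τ ≈ -113.0442, π⊥ = -4-21·τ' ≈ 0.0442 ∈ [-0.1, 0.5) ⇒ IN Λ
candidate 4: (m,n)=(-14,-4) → π∥ = -14-4·τ ≈ -34.7703, π⊥ = -14-4·τ' ≈ -13.2297 ∉ [-0.1, 0.5) ⇒ out
candidate 5: (m,n)=(-1,-1) → π∥ = -1-1·τ ≈ -6.1926, π⊥ = -1-1·τ' ≈ -0.8074 ∉ [-0.1, 0.5) ⇒ out
candidate 6: (m,n)=(5,24) → π∥ = 5+24·τ ≈ 129.6220, π⊥ = 5+24·τ' ≈ 0.3780 ∈ [-0.1, 0.5) ⇒ IN Λ
candidate 7: (m,n)=(3,1) → π∥ = 3+1·τ ≈ 8.1926, π⊥ = 3+1·τ' ≈ 2.8074 ∉ [-0.1, 0.5) ⇒ out
candidate 8: (m,n)=(3,20) → π∥ = 3+20·τ ≈ 106.8516, π⊥ = 3+20·τ' ≈ -0.8516 ∉ [-0.1, 0.5) ⇒ out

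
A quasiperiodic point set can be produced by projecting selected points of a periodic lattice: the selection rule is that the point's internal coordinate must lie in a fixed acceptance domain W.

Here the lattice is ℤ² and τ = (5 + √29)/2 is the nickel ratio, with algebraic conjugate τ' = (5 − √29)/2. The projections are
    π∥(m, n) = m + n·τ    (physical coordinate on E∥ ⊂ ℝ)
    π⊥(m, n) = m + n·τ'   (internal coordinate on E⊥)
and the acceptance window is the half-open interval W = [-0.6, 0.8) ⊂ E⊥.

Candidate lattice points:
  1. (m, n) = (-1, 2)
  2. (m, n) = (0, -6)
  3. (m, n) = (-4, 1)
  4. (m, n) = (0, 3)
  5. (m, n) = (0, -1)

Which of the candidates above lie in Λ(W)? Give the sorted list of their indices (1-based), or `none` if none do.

4, 5

Compute τ' = (5−√29)/2 = -0.192582, so π⊥(m,n) = m -0.192582·n.
candidate 1: (m,n)=(-1,2) → π∥ = -1+2·τ ≈ 9.385165, π⊥ = -1+2·τ' ≈ -1.385165 ∉ [-0.6, 0.8) ⇒ out
candidate 2: (m,n)=(0,-6) → π∥ = 0-6·τ ≈ -31.155494, π⊥ = 0-6·τ' ≈ 1.155494 ∉ [-0.6, 0.8) ⇒ out
candidate 3: (m,n)=(-4,1) → π∥ = -4+1·τ ≈ 1.192582, π⊥ = -4+1·τ' ≈ -4.192582 ∉ [-0.6, 0.8) ⇒ out
candidate 4: (m,n)=(0,3) → π∥ = 0+3·τ ≈ 15.577747, π⊥ = 0+3·τ' ≈ -0.577747 ∈ [-0.6, 0.8) ⇒ IN Λ
candidate 5: (m,n)=(0,-1) → π∥ = 0-1·τ ≈ -5.192582, π⊥ = 0-1·τ' ≈ 0.192582 ∈ [-0.6, 0.8) ⇒ IN Λ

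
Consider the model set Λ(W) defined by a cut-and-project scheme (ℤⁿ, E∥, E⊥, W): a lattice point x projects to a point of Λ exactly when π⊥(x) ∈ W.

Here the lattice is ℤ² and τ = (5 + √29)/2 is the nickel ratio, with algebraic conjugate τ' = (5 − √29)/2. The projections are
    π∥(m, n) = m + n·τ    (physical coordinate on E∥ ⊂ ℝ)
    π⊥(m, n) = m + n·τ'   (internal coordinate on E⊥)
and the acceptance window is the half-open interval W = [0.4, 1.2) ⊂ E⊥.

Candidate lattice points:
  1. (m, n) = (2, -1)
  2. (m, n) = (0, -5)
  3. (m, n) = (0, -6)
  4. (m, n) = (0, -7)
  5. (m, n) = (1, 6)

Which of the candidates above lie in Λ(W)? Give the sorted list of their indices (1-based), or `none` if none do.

Compute τ' = (5−√29)/2 = -0.19258, so π⊥(m,n) = m -0.19258·n.
candidate 1: (m,n)=(2,-1) → π∥ = 2-1·τ ≈ -3.19258, π⊥ = 2-1·τ' ≈ 2.19258 ∉ [0.4, 1.2) ⇒ out
candidate 2: (m,n)=(0,-5) → π∥ = 0-5·τ ≈ -25.96291, π⊥ = 0-5·τ' ≈ 0.96291 ∈ [0.4, 1.2) ⇒ IN Λ
candidate 3: (m,n)=(0,-6) → π∥ = 0-6·τ ≈ -31.15549, π⊥ = 0-6·τ' ≈ 1.15549 ∈ [0.4, 1.2) ⇒ IN Λ
candidate 4: (m,n)=(0,-7) → π∥ = 0-7·τ ≈ -36.34808, π⊥ = 0-7·τ' ≈ 1.34808 ∉ [0.4, 1.2) ⇒ out
candidate 5: (m,n)=(1,6) → π∥ = 1+6·τ ≈ 32.15549, π⊥ = 1+6·τ' ≈ -0.15549 ∉ [0.4, 1.2) ⇒ out

2, 3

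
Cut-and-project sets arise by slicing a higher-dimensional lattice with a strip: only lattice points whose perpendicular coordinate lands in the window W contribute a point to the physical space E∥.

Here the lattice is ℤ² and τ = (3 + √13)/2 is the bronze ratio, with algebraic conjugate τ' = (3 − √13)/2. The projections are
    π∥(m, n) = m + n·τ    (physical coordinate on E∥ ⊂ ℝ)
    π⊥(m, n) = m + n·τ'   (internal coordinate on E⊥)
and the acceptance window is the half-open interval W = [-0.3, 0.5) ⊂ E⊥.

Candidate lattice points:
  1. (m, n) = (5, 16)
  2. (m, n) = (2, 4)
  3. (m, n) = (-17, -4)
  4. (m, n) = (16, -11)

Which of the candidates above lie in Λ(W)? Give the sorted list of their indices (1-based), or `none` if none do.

1

τ' = (3−√13)/2 ≈ -0.302776.
candidate 1: (m,n)=(5,16) → π∥ = 5+16·τ ≈ 57.844410, π⊥ = 5+16·τ' ≈ 0.155590 ∈ [-0.3, 0.5) ⇒ IN Λ
candidate 2: (m,n)=(2,4) → π∥ = 2+4·τ ≈ 15.211103, π⊥ = 2+4·τ' ≈ 0.788897 ∉ [-0.3, 0.5) ⇒ out
candidate 3: (m,n)=(-17,-4) → π∥ = -17-4·τ ≈ -30.211103, π⊥ = -17-4·τ' ≈ -15.788897 ∉ [-0.3, 0.5) ⇒ out
candidate 4: (m,n)=(16,-11) → π∥ = 16-11·τ ≈ -20.330532, π⊥ = 16-11·τ' ≈ 19.330532 ∉ [-0.3, 0.5) ⇒ out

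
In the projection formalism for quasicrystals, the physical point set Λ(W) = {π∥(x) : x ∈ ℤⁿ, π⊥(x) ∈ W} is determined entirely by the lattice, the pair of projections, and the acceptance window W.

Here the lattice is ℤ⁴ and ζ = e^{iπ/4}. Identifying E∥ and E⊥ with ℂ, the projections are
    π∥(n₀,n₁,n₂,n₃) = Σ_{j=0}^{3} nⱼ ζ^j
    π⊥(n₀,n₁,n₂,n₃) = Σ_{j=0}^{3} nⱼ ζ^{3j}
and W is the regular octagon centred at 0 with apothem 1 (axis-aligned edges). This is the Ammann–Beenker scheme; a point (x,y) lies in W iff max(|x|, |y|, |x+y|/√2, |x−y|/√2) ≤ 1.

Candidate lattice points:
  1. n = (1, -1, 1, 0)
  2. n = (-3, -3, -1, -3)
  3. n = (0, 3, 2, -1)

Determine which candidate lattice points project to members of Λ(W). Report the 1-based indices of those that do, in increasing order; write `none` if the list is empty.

none

π⊥(n) = n₀ + n₁ζ³ + n₂ζ⁶ + n₃ζ⁹ where ζ = e^{iπ/4}.
#1 (1, -1, 1, 0): internal (1.707107, -1.707107); octagon support 2.414214 vs apothem 1 → ∉ W
#2 (-3, -3, -1, -3): internal (-3.000000, -3.242641); octagon support 4.414214 vs apothem 1 → ∉ W
#3 (0, 3, 2, -1): internal (-2.828427, -0.585786); octagon support 2.828427 vs apothem 1 → ∉ W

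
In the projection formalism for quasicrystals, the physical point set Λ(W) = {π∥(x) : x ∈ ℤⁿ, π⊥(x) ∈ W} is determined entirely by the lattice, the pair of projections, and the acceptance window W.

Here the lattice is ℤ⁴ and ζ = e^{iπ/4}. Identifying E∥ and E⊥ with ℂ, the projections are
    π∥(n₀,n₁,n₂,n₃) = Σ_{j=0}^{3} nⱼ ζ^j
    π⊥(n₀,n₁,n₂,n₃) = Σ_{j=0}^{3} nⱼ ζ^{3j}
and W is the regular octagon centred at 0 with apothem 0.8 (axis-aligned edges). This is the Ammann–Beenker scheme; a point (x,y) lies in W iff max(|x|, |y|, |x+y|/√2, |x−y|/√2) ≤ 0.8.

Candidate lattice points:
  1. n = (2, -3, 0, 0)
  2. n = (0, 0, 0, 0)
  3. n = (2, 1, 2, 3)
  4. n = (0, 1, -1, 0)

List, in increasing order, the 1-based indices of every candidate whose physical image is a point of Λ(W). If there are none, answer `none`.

With ζ = e^{iπ/4} the internal vectors are ζ^0,ζ^3,ζ^6,ζ^9.
candidate 1: n = (2, -3, 0, 0) → π⊥ ≈ (+4.1213, -2.1213); max(|x|,|y|,|x±y|/√2) = 4.4142 > 0.8 ⇒ ∉ W
candidate 2: n = (0, 0, 0, 0) → π⊥ ≈ (+0.0000, +0.0000); max(|x|,|y|,|x±y|/√2) = 0.0000 ≤ 0.8 ⇒ ∈ W
candidate 3: n = (2, 1, 2, 3) → π⊥ ≈ (+3.4142, +0.8284); max(|x|,|y|,|x±y|/√2) = 3.4142 > 0.8 ⇒ ∉ W
candidate 4: n = (0, 1, -1, 0) → π⊥ ≈ (-0.7071, +1.7071); max(|x|,|y|,|x±y|/√2) = 1.7071 > 0.8 ⇒ ∉ W

2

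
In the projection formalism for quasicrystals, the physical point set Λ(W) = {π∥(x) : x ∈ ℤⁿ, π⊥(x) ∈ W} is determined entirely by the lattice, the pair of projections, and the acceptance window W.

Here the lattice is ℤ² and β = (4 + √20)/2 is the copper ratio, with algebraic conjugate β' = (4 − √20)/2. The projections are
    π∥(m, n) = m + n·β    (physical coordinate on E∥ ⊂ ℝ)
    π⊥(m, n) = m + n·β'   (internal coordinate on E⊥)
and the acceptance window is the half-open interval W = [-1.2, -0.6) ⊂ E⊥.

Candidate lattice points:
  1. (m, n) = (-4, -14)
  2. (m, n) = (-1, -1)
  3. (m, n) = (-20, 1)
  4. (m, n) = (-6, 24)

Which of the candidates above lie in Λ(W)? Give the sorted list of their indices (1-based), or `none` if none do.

Numerically β ≈ 4.236068 and β' = −1/β ≈ -0.236068.
#1 (-4,-14): internal coord -4 + (-14)·β' = -0.695048; -0.695048 ∈ [-1.2, -0.6) → IN Λ
#2 (-1,-1): internal coord -1 + (-1)·β' = -0.763932; -0.763932 ∈ [-1.2, -0.6) → IN Λ
#3 (-20,1): internal coord -20 + (1)·β' = -20.236068; -20.236068 ∉ [-1.2, -0.6) → out
#4 (-6,24): internal coord -6 + (24)·β' = -11.665631; -11.665631 ∉ [-1.2, -0.6) → out

1, 2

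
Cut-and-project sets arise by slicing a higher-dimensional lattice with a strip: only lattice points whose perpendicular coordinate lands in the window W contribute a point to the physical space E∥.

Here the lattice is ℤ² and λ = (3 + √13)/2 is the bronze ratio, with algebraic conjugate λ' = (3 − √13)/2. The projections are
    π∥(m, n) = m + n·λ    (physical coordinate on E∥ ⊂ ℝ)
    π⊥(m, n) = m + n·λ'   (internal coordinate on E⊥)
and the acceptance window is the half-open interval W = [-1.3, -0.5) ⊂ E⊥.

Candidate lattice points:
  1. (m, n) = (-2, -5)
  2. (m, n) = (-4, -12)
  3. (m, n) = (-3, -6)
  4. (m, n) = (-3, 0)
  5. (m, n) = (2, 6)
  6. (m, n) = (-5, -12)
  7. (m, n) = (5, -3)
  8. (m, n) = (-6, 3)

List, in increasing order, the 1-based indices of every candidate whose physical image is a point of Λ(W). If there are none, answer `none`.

3

Numerically λ ≈ 3.30278 and λ' = −1/λ ≈ -0.30278.
#1 (-2,-5): internal coord -2 + (-5)·λ' = -0.48612; -0.48612 ∉ [-1.3, -0.5) → out
#2 (-4,-12): internal coord -4 + (-12)·λ' = -0.36669; -0.36669 ∉ [-1.3, -0.5) → out
#3 (-3,-6): internal coord -3 + (-6)·λ' = -1.18335; -1.18335 ∈ [-1.3, -0.5) → IN Λ
#4 (-3,0): internal coord -3 + (0)·λ' = -3.00000; -3.00000 ∉ [-1.3, -0.5) → out
#5 (2,6): internal coord 2 + (6)·λ' = +0.18335; +0.18335 ∉ [-1.3, -0.5) → out
#6 (-5,-12): internal coord -5 + (-12)·λ' = -1.36669; -1.36669 ∉ [-1.3, -0.5) → out
#7 (5,-3): internal coord 5 + (-3)·λ' = +5.90833; +5.90833 ∉ [-1.3, -0.5) → out
#8 (-6,3): internal coord -6 + (3)·λ' = -6.90833; -6.90833 ∉ [-1.3, -0.5) → out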